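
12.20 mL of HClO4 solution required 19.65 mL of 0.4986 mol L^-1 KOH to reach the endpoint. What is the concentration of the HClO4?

0.803 M

n(KOH) delivered = 0.4986 x 0.01965 = 0.009797 mol.
For a 1:1 reaction, n(HClO4) = 0.009797 mol.
[HClO4] = 0.009797 mol / 0.01220 L = 0.803 M.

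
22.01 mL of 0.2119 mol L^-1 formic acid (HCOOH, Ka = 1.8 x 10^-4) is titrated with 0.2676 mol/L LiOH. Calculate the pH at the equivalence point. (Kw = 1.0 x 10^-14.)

n(HCOOH) = 0.2119 x 0.02201 = 0.004664 mol; V(LiOH) at equivalence = 0.004664/0.2676 = 0.01743 L.
At equivalence all the acid is converted to HCOO-; total volume = 0.02201 + 0.01743 = 0.03944 L, so [HCOO-] = 0.004664/0.03944 = 0.1183 M.
Kb = Kw/Ka = 1.0e-14 / 1.8 x 10^-4 = 5.56e-11.
[OH^-] = sqrt(Kb x [HCOO-]) = sqrt(5.56e-11 x 0.1183) = 2.56e-6 M.
pOH = 5.59, so pH = 14.00 - 5.59 = 8.41.

8.41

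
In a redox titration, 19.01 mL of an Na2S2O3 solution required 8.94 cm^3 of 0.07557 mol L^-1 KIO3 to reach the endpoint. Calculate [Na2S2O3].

n(KIO3) = 0.07557 x 0.008940 = 0.0006756 mol.
From the balanced equation, 1 mol KIO3 reacts with 6 mol Na2S2O3, so n(Na2S2O3) = 0.0006756 x 6/1 = 0.004054 mol.
[Na2S2O3] = 0.004054 / 0.01901 L = 0.213 M.

0.213 M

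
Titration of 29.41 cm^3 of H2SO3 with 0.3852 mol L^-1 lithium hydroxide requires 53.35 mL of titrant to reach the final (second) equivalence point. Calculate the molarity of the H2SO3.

n(LiOH) = 0.3852 x 0.05335 = 0.02055 mol.
At the final (second) equivalence point, 2 mol OH^- react per mol H2SO3, so n(H2SO3) = 0.02055 / 2 = 0.01028 mol.
[H2SO3] = 0.01028 / 0.02941 L = 0.349 M.

0.349 M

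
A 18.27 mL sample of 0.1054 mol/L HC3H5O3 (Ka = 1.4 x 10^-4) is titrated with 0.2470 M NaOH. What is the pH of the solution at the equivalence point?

8.36

n(HC3H5O3) = 0.1054 x 0.01827 = 0.001926 mol; V(NaOH) at equivalence = 0.001926/0.2470 = 0.007796 L.
At equivalence all the acid is converted to C3H5O3-; total volume = 0.01827 + 0.007796 = 0.02607 L, so [C3H5O3-] = 0.001926/0.02607 = 0.07388 M.
Kb = Kw/Ka = 1.0e-14 / 1.4 x 10^-4 = 7.14e-11.
[OH^-] = sqrt(Kb x [C3H5O3-]) = sqrt(7.14e-11 x 0.07388) = 2.30e-6 M.
pOH = 5.64, so pH = 14.00 - 5.64 = 8.36.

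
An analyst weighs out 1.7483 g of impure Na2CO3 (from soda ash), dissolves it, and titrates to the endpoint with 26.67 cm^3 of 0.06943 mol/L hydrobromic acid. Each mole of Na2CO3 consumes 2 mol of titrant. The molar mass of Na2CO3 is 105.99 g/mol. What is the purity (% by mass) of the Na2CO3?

5.61%

n(HBr) = 0.06943 x 0.02667 = 0.001852 mol.
n(Na2CO3) = 0.001852 / 2 = 0.0009258 mol.
mass of Na2CO3 = 0.0009258 x 105.99 = 0.09813 g.
% purity = 0.09813 / 1.7483 x 100 = 5.61%.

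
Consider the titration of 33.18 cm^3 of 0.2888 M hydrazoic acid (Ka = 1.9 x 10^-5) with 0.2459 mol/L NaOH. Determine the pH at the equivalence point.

8.92

n(HN3) = 0.2888 x 0.03318 = 0.009582 mol; V(NaOH) at equivalence = 0.009582/0.2459 = 0.03897 L.
At equivalence all the acid is converted to N3-; total volume = 0.03318 + 0.03897 = 0.07215 L, so [N3-] = 0.009582/0.07215 = 0.1328 M.
Kb = Kw/Ka = 1.0e-14 / 1.9 x 10^-5 = 5.26e-10.
[OH^-] = sqrt(Kb x [N3-]) = sqrt(5.26e-10 x 0.1328) = 8.36e-6 M.
pOH = 5.08, so pH = 14.00 - 5.08 = 8.92.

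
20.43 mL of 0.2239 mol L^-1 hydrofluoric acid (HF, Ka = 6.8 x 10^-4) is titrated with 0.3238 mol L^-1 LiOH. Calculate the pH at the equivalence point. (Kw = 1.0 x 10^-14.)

n(HF) = 0.2239 x 0.02043 = 0.004574 mol; V(LiOH) at equivalence = 0.004574/0.3238 = 0.01413 L.
At equivalence all the acid is converted to F-; total volume = 0.02043 + 0.01413 = 0.03456 L, so [F-] = 0.004574/0.03456 = 0.1324 M.
Kb = Kw/Ka = 1.0e-14 / 6.8 x 10^-4 = 1.47e-11.
[OH^-] = sqrt(Kb x [F-]) = sqrt(1.47e-11 x 0.1324) = 1.40e-6 M.
pOH = 5.86, so pH = 14.00 - 5.86 = 8.14.

8.14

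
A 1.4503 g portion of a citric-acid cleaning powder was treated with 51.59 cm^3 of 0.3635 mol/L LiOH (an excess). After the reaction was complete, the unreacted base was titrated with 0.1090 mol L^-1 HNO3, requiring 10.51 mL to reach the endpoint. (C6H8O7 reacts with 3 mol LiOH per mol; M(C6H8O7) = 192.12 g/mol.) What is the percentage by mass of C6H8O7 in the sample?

Total n(LiOH) added = 0.3635 x 0.05159 = 0.01875 mol.
n(HNO3) used = 0.1090 x 0.01051 = 0.001146 mol, which equals the excess n(LiOH).
So n(LiOH) consumed by the sample = 0.01875 - 0.001146 = 0.01761 mol.
n(C6H8O7) = 0.01761 / 3 = 0.005869 mol.
mass C6H8O7 = 0.005869 x 192.12 = 1.128 g, so %C6H8O7 = 1.128/1.4503 x 100 = 77.7%.

77.7%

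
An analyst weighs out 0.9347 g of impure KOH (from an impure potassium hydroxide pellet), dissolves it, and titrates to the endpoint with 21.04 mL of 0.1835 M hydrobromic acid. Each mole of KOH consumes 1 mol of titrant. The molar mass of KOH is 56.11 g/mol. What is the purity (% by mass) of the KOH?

23.2%

n(HBr) = 0.1835 x 0.02104 = 0.003861 mol.
n(KOH) = 0.003861 / 1 = 0.003861 mol.
mass of KOH = 0.003861 x 56.11 = 0.2166 g.
% purity = 0.2166 / 0.9347 x 100 = 23.2%.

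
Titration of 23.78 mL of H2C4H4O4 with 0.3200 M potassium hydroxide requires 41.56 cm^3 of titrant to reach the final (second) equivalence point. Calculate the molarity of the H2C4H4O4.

0.280 M

n(KOH) = 0.3200 x 0.04156 = 0.01330 mol.
At the final (second) equivalence point, 2 mol OH^- react per mol H2C4H4O4, so n(H2C4H4O4) = 0.01330 / 2 = 0.006650 mol.
[H2C4H4O4] = 0.006650 / 0.02378 L = 0.280 M.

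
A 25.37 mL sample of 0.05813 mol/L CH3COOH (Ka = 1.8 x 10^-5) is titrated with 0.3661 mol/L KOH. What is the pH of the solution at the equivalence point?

8.72

n(CH3COOH) = 0.05813 x 0.02537 = 0.001475 mol; V(KOH) at equivalence = 0.001475/0.3661 = 0.004028 L.
At equivalence all the acid is converted to CH3COO-; total volume = 0.02537 + 0.004028 = 0.02940 L, so [CH3COO-] = 0.001475/0.02940 = 0.05016 M.
Kb = Kw/Ka = 1.0e-14 / 1.8 x 10^-5 = 5.56e-10.
[OH^-] = sqrt(Kb x [CH3COO-]) = sqrt(5.56e-10 x 0.05016) = 5.28e-6 M.
pOH = 5.28, so pH = 14.00 - 5.28 = 8.72.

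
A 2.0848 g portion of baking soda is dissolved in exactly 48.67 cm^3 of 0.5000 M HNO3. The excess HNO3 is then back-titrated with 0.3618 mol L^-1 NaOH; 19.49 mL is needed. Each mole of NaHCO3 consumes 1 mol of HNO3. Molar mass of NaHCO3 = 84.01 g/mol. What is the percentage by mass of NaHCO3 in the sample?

Total n(HNO3) added = 0.5000 x 0.04867 = 0.02434 mol.
n(NaOH) used = 0.3618 x 0.01949 = 0.007051 mol, which equals the excess n(HNO3).
So n(HNO3) consumed by the sample = 0.02434 - 0.007051 = 0.01728 mol.
n(NaHCO3) = 0.01728 / 1 = 0.01728 mol.
mass NaHCO3 = 0.01728 x 84.01 = 1.452 g, so %NaHCO3 = 1.452/2.0848 x 100 = 69.6%.

69.6%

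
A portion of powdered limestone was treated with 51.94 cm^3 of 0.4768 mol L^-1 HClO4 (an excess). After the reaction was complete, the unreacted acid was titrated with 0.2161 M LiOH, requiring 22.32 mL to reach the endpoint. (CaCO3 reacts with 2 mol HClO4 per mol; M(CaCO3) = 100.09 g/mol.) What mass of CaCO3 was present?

0.998 g

Total n(HClO4) added = 0.4768 x 0.05194 = 0.02476 mol.
n(LiOH) used = 0.2161 x 0.02232 = 0.004823 mol, which equals the excess n(HClO4).
So n(HClO4) consumed by the sample = 0.02476 - 0.004823 = 0.01994 mol.
n(CaCO3) = 0.01994 / 2 = 0.009971 mol.
mass = 0.009971 mol x 100.09 g/mol = 0.998 g.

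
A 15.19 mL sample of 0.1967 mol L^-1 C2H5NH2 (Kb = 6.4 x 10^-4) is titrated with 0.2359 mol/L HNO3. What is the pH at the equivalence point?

n(C2H5NH2) = 0.1967 x 0.01519 = 0.002988 mol; V(HNO3) at equivalence = 0.002988/0.2359 = 0.01267 L.
At equivalence the base is fully converted to C2H5NH3+; total volume = 0.02786 L, so [C2H5NH3+] = 0.002988/0.02786 = 0.1073 M.
Ka(C2H5NH3+) = Kw/Kb = 1.0e-14 / 6.4 x 10^-4 = 1.56e-11.
[H^+] = sqrt(Ka x [C2H5NH3+]) = sqrt(1.56e-11 x 0.1073) = 1.29e-6 M.
pH = -log(1.29e-6) = 5.89.

5.89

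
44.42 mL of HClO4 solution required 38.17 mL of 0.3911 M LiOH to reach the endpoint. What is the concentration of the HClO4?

n(LiOH) delivered = 0.3911 x 0.03817 = 0.01493 mol.
For a 1:1 reaction, n(HClO4) = 0.01493 mol.
[HClO4] = 0.01493 mol / 0.04442 L = 0.336 M.

0.336 M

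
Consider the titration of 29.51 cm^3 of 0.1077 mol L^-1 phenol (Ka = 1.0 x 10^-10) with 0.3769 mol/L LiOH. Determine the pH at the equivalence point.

n(C6H5OH) = 0.1077 x 0.02951 = 0.003178 mol; V(LiOH) at equivalence = 0.003178/0.3769 = 0.008433 L.
At equivalence all the acid is converted to C6H5O-; total volume = 0.02951 + 0.008433 = 0.03794 L, so [C6H5O-] = 0.003178/0.03794 = 0.08376 M.
Kb = Kw/Ka = 1.0e-14 / 1.0 x 10^-10 = 0.000100.
[OH^-] = sqrt(Kb x [C6H5O-]) = sqrt(0.000100 x 0.08376) = 0.00289 M.
pOH = 2.54, so pH = 14.00 - 2.54 = 11.46.

11.46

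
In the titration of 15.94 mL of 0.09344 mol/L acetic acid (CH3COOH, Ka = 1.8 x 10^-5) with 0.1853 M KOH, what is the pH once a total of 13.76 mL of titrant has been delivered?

12.55

n(acid) = 0.09344 x 0.01594 = 0.001489 mol; n(KOH) added = 0.1853 x 0.01376 = 0.002550 mol.
Base is in excess by 0.002550 - 0.001489 = 0.001060 mol in a total volume of 0.02970 L.
[OH^-] = 0.001060/0.02970 = 0.03570 M, so pOH = 1.45 and pH = 14.00 - 1.45 = 12.55.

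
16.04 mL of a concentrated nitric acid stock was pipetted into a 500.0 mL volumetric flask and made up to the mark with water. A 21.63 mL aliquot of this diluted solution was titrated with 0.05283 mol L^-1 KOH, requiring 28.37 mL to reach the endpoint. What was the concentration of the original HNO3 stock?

n(KOH) = 0.05283 x 0.02837 = 0.001499 mol.
n(HNO3) in the aliquot = 0.001499 mol.
[diluted HNO3] = 0.001499 / 0.02163 = 0.06929 M.
Dilution factor = 500.0/16.04 = 31.17, so [stock] = 0.06929 x 31.17 = 2.16 M.

2.16 M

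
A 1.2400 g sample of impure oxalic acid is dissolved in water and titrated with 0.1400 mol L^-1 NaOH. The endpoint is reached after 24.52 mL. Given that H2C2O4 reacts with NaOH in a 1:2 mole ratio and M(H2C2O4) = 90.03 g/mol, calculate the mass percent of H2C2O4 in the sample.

12.5%

n(NaOH) = 0.1400 x 0.02452 = 0.003433 mol.
n(H2C2O4) = 0.003433 / 2 = 0.001716 mol.
mass of H2C2O4 = 0.001716 x 90.03 = 0.1545 g.
% purity = 0.1545 / 1.2400 x 100 = 12.5%.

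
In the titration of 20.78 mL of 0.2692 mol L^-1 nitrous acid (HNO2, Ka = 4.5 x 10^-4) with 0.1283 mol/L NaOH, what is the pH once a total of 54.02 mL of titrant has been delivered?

n(acid) = 0.2692 x 0.02078 = 0.005594 mol; n(NaOH) added = 0.1283 x 0.05402 = 0.006931 mol.
Base is in excess by 0.006931 - 0.005594 = 0.001337 mol in a total volume of 0.07480 L.
[OH^-] = 0.001337/0.07480 = 0.01787 M, so pOH = 1.75 and pH = 14.00 - 1.75 = 12.25.

12.25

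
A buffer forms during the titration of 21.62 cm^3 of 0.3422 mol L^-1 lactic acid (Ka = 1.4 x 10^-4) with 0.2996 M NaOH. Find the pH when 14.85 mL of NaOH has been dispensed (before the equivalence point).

4.03

Initial n(HC3H5O3) = 0.3422 x 0.02162 = 0.007398 mol.
n(NaOH) added = 0.2996 x 0.01485 = 0.004449 mol, converting that many moles of HC3H5O3 to C3H5O3-.
Remaining n(HC3H5O3) = 0.002949 mol; n(C3H5O3-) = 0.004449 mol.
By Henderson-Hasselbalch, pH = pKa + log([A^-]/[HA]) = 3.85 + log(0.004449/0.002949) = 3.85 + (+0.18) = 4.03.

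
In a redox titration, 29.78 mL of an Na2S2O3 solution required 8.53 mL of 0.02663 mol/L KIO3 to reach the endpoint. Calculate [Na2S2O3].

n(KIO3) = 0.02663 x 0.008530 = 0.0002272 mol.
From the balanced equation, 1 mol KIO3 reacts with 6 mol Na2S2O3, so n(Na2S2O3) = 0.0002272 x 6/1 = 0.001363 mol.
[Na2S2O3] = 0.001363 / 0.02978 L = 0.0458 M.

0.0458 M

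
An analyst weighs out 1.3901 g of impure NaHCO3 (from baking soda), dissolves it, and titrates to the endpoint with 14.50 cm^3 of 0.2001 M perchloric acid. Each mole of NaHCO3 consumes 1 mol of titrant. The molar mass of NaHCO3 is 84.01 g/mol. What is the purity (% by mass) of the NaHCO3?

17.5%

n(HClO4) = 0.2001 x 0.01450 = 0.002901 mol.
n(NaHCO3) = 0.002901 / 1 = 0.002901 mol.
mass of NaHCO3 = 0.002901 x 84.01 = 0.2438 g.
% purity = 0.2438 / 1.3901 x 100 = 17.5%.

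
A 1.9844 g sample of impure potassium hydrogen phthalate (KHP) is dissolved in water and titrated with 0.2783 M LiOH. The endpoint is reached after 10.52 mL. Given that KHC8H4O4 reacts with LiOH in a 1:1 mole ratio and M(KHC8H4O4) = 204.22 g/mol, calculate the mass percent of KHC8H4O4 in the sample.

n(LiOH) = 0.2783 x 0.01052 = 0.002928 mol.
n(KHC8H4O4) = 0.002928 / 1 = 0.002928 mol.
mass of KHC8H4O4 = 0.002928 x 204.22 = 0.5979 g.
% purity = 0.5979 / 1.9844 x 100 = 30.1%.

30.1%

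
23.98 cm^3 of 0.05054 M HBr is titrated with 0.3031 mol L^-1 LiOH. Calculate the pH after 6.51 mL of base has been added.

n(acid) = 0.05054 x 0.02398 = 0.001212 mol; n(LiOH) added = 0.3031 x 0.006510 = 0.001973 mol.
Base is in excess by 0.001973 - 0.001212 = 0.0007612 mol in a total volume of 0.03049 L.
[OH^-] = 0.0007612/0.03049 = 0.02497 M, so pOH = 1.60 and pH = 14.00 - 1.60 = 12.40.

12.40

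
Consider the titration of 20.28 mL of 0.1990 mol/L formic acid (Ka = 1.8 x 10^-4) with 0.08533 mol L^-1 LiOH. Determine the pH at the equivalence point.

n(HCOOH) = 0.1990 x 0.02028 = 0.004036 mol; V(LiOH) at equivalence = 0.004036/0.08533 = 0.04730 L.
At equivalence all the acid is converted to HCOO-; total volume = 0.02028 + 0.04730 = 0.06758 L, so [HCOO-] = 0.004036/0.06758 = 0.05972 M.
Kb = Kw/Ka = 1.0e-14 / 1.8 x 10^-4 = 5.56e-11.
[OH^-] = sqrt(Kb x [HCOO-]) = sqrt(5.56e-11 x 0.05972) = 1.82e-6 M.
pOH = 5.74, so pH = 14.00 - 5.74 = 8.26.

8.26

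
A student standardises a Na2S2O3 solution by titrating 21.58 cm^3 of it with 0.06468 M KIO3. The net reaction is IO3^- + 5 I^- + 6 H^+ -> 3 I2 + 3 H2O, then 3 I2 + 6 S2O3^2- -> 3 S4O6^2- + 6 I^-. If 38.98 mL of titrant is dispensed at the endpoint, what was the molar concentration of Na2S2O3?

0.701 M

n(KIO3) = 0.06468 x 0.03898 = 0.002521 mol.
From the balanced equation, 1 mol KIO3 reacts with 6 mol Na2S2O3, so n(Na2S2O3) = 0.002521 x 6/1 = 0.01513 mol.
[Na2S2O3] = 0.01513 / 0.02158 L = 0.701 M.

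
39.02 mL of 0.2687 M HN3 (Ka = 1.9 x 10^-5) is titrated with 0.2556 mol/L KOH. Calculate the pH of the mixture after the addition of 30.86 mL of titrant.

Initial n(HN3) = 0.2687 x 0.03902 = 0.01048 mol.
n(KOH) added = 0.2556 x 0.03086 = 0.007888 mol, converting that many moles of HN3 to N3-.
Remaining n(HN3) = 0.002597 mol; n(N3-) = 0.007888 mol.
By Henderson-Hasselbalch, pH = pKa + log([A^-]/[HA]) = 4.72 + log(0.007888/0.002597) = 4.72 + (+0.48) = 5.20.

5.20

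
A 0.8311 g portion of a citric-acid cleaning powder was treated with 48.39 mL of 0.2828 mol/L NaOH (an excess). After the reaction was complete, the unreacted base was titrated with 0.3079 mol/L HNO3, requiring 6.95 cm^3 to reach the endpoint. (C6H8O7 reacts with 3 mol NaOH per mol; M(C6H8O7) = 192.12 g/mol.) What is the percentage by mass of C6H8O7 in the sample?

Total n(NaOH) added = 0.2828 x 0.04839 = 0.01368 mol.
n(HNO3) used = 0.3079 x 0.006950 = 0.002140 mol, which equals the excess n(NaOH).
So n(NaOH) consumed by the sample = 0.01368 - 0.002140 = 0.01154 mol.
n(C6H8O7) = 0.01154 / 3 = 0.003848 mol.
mass C6H8O7 = 0.003848 x 192.12 = 0.7393 g, so %C6H8O7 = 0.7393/0.8311 x 100 = 89.0%.

89.0%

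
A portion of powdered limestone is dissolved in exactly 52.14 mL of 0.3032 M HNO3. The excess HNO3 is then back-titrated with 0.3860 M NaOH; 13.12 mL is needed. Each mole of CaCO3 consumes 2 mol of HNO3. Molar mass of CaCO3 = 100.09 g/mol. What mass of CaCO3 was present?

0.538 g

Total n(HNO3) added = 0.3032 x 0.05214 = 0.01581 mol.
n(NaOH) used = 0.3860 x 0.01312 = 0.005064 mol, which equals the excess n(HNO3).
So n(HNO3) consumed by the sample = 0.01581 - 0.005064 = 0.01074 mol.
n(CaCO3) = 0.01074 / 2 = 0.005372 mol.
mass = 0.005372 mol x 100.09 g/mol = 0.538 g.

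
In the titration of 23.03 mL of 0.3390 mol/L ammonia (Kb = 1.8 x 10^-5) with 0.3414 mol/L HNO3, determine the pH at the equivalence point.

5.01

n(NH3) = 0.3390 x 0.02303 = 0.007807 mol; V(HNO3) at equivalence = 0.007807/0.3414 = 0.02287 L.
At equivalence the base is fully converted to NH4+; total volume = 0.04590 L, so [NH4+] = 0.007807/0.04590 = 0.1701 M.
Ka(NH4+) = Kw/Kb = 1.0e-14 / 1.8 x 10^-5 = 5.56e-10.
[H^+] = sqrt(Ka x [NH4+]) = sqrt(5.56e-10 x 0.1701) = 9.72e-6 M.
pH = -log(9.72e-6) = 5.01.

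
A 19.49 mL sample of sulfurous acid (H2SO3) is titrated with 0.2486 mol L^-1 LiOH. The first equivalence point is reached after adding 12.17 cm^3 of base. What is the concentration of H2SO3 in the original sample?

n(LiOH) = 0.2486 x 0.01217 = 0.003025 mol.
At the first equivalence point, 1 mol OH^- react per mol H2SO3, so n(H2SO3) = 0.003025 / 1 = 0.003025 mol.
[H2SO3] = 0.003025 / 0.01949 L = 0.155 M.

0.155 M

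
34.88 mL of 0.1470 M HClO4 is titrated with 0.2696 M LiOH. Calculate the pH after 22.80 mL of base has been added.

n(acid) = 0.1470 x 0.03488 = 0.005127 mol; n(LiOH) added = 0.2696 x 0.02280 = 0.006147 mol.
Base is in excess by 0.006147 - 0.005127 = 0.001020 mol in a total volume of 0.05768 L.
[OH^-] = 0.001020/0.05768 = 0.01768 M, so pOH = 1.75 and pH = 14.00 - 1.75 = 12.25.

12.25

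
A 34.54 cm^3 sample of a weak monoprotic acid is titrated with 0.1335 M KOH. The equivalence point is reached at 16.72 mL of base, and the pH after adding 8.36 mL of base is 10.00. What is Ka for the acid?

1.0 x 10^-10

8.36 mL is half of the equivalence volume, so this is the half-equivalence point where [HA] = [A^-].
At half-equivalence pH = pKa, so pKa = 10.00.
Ka = 10^(-10.00) = 1.0 x 10^-10.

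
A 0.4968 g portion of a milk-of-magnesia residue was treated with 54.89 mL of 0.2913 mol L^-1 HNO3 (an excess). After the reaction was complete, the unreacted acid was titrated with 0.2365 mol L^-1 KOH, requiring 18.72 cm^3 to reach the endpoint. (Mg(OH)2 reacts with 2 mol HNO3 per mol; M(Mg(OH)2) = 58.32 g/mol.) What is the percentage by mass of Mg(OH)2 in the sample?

Total n(HNO3) added = 0.2913 x 0.05489 = 0.01599 mol.
n(KOH) used = 0.2365 x 0.01872 = 0.004427 mol, which equals the excess n(HNO3).
So n(HNO3) consumed by the sample = 0.01599 - 0.004427 = 0.01156 mol.
n(Mg(OH)2) = 0.01156 / 2 = 0.005781 mol.
mass Mg(OH)2 = 0.005781 x 58.32 = 0.3372 g, so %Mg(OH)2 = 0.3372/0.4968 x 100 = 67.9%.

67.9%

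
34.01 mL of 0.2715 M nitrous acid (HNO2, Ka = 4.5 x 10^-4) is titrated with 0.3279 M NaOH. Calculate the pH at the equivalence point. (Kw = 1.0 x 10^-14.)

8.26

n(HNO2) = 0.2715 x 0.03401 = 0.009234 mol; V(NaOH) at equivalence = 0.009234/0.3279 = 0.02816 L.
At equivalence all the acid is converted to NO2-; total volume = 0.03401 + 0.02816 = 0.06217 L, so [NO2-] = 0.009234/0.06217 = 0.1485 M.
Kb = Kw/Ka = 1.0e-14 / 4.5 x 10^-4 = 2.22e-11.
[OH^-] = sqrt(Kb x [NO2-]) = sqrt(2.22e-11 x 0.1485) = 1.82e-6 M.
pOH = 5.74, so pH = 14.00 - 5.74 = 8.26.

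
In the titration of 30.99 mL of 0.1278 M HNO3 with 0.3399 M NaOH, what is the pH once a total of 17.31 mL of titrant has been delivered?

n(acid) = 0.1278 x 0.03099 = 0.003961 mol; n(NaOH) added = 0.3399 x 0.01731 = 0.005884 mol.
Base is in excess by 0.005884 - 0.003961 = 0.001923 mol in a total volume of 0.04830 L.
[OH^-] = 0.001923/0.04830 = 0.03982 M, so pOH = 1.40 and pH = 14.00 - 1.40 = 12.60.

12.60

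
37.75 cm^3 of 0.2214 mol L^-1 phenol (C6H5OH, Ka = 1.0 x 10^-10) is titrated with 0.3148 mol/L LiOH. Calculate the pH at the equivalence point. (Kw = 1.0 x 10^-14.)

11.56

n(C6H5OH) = 0.2214 x 0.03775 = 0.008358 mol; V(LiOH) at equivalence = 0.008358/0.3148 = 0.02655 L.
At equivalence all the acid is converted to C6H5O-; total volume = 0.03775 + 0.02655 = 0.06430 L, so [C6H5O-] = 0.008358/0.06430 = 0.1300 M.
Kb = Kw/Ka = 1.0e-14 / 1.0 x 10^-10 = 0.000100.
[OH^-] = sqrt(Kb x [C6H5O-]) = sqrt(0.000100 x 0.1300) = 0.00361 M.
pOH = 2.44, so pH = 14.00 - 2.44 = 11.56.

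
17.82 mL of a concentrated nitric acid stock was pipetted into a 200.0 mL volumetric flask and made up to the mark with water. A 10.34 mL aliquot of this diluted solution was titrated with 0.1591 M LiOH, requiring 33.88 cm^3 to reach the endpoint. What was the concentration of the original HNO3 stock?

n(LiOH) = 0.1591 x 0.03388 = 0.005390 mol.
n(HNO3) in the aliquot = 0.005390 mol.
[diluted HNO3] = 0.005390 / 0.01034 = 0.5213 M.
Dilution factor = 200.0/17.82 = 11.22, so [stock] = 0.5213 x 11.22 = 5.85 M.

5.85 M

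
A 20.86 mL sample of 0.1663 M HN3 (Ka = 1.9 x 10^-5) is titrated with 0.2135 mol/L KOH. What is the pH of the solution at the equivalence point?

n(HN3) = 0.1663 x 0.02086 = 0.003469 mol; V(KOH) at equivalence = 0.003469/0.2135 = 0.01625 L.
At equivalence all the acid is converted to N3-; total volume = 0.02086 + 0.01625 = 0.03711 L, so [N3-] = 0.003469/0.03711 = 0.09348 M.
Kb = Kw/Ka = 1.0e-14 / 1.9 x 10^-5 = 5.26e-10.
[OH^-] = sqrt(Kb x [N3-]) = sqrt(5.26e-10 x 0.09348) = 7.01e-6 M.
pOH = 5.15, so pH = 14.00 - 5.15 = 8.85.

8.85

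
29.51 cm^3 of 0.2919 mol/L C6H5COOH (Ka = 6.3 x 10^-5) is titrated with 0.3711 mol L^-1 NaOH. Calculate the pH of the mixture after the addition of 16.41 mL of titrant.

Initial n(C6H5COOH) = 0.2919 x 0.02951 = 0.008614 mol.
n(NaOH) added = 0.3711 x 0.01641 = 0.006090 mol, converting that many moles of C6H5COOH to C6H5COO-.
Remaining n(C6H5COOH) = 0.002524 mol; n(C6H5COO-) = 0.006090 mol.
By Henderson-Hasselbalch, pH = pKa + log([A^-]/[HA]) = 4.20 + log(0.006090/0.002524) = 4.20 + (+0.38) = 4.58.

4.58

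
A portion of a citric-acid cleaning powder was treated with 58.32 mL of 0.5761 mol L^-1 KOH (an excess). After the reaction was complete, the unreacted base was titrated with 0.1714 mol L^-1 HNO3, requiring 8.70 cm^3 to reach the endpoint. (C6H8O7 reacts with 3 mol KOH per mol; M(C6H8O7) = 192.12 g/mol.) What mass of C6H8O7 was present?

Total n(KOH) added = 0.5761 x 0.05832 = 0.03360 mol.
n(HNO3) used = 0.1714 x 0.008700 = 0.001491 mol, which equals the excess n(KOH).
So n(KOH) consumed by the sample = 0.03360 - 0.001491 = 0.03211 mol.
n(C6H8O7) = 0.03211 / 3 = 0.01070 mol.
mass = 0.01070 mol x 192.12 g/mol = 2.06 g.

2.06 g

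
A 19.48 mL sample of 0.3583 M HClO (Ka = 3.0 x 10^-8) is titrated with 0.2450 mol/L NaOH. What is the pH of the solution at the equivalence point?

10.34

n(HClO) = 0.3583 x 0.01948 = 0.006980 mol; V(NaOH) at equivalence = 0.006980/0.2450 = 0.02849 L.
At equivalence all the acid is converted to ClO-; total volume = 0.01948 + 0.02849 = 0.04797 L, so [ClO-] = 0.006980/0.04797 = 0.1455 M.
Kb = Kw/Ka = 1.0e-14 / 3.0 x 10^-8 = 3.33e-7.
[OH^-] = sqrt(Kb x [ClO-]) = sqrt(3.33e-7 x 0.1455) = 0.000220 M.
pOH = 3.66, so pH = 14.00 - 3.66 = 10.34.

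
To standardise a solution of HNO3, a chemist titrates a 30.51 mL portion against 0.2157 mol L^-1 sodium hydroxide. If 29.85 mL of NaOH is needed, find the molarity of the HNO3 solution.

0.211 M

n(NaOH) delivered = 0.2157 x 0.02985 = 0.006439 mol.
For a 1:1 reaction, n(HNO3) = 0.006439 mol.
[HNO3] = 0.006439 mol / 0.03051 L = 0.211 M.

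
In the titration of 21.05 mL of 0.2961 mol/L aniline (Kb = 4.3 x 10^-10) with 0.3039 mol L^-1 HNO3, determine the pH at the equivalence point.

2.73

n(C6H5NH2) = 0.2961 x 0.02105 = 0.006233 mol; V(HNO3) at equivalence = 0.006233/0.3039 = 0.02051 L.
At equivalence the base is fully converted to C6H5NH3+; total volume = 0.04156 L, so [C6H5NH3+] = 0.006233/0.04156 = 0.1500 M.
Ka(C6H5NH3+) = Kw/Kb = 1.0e-14 / 4.3 x 10^-10 = 2.33e-5.
[H^+] = sqrt(Ka x [C6H5NH3+]) = sqrt(2.33e-5 x 0.1500) = 0.00187 M.
pH = -log(0.00187) = 2.73.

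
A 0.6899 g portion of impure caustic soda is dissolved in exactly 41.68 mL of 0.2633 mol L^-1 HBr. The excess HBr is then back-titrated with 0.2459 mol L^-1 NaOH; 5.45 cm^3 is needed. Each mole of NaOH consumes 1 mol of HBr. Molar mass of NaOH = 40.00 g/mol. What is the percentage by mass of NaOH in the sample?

55.9%

Total n(HBr) added = 0.2633 x 0.04168 = 0.01097 mol.
n(NaOH) used = 0.2459 x 0.005450 = 0.001340 mol, which equals the excess n(HBr).
So n(HBr) consumed by the sample = 0.01097 - 0.001340 = 0.009634 mol.
n(NaOH) = 0.009634 / 1 = 0.009634 mol.
mass NaOH = 0.009634 x 40.00 = 0.3854 g, so %NaOH = 0.3854/0.6899 x 100 = 55.9%.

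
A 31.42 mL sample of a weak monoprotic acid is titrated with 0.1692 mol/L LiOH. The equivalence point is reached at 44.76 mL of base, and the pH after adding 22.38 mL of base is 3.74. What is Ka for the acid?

22.38 mL is half of the equivalence volume, so this is the half-equivalence point where [HA] = [A^-].
At half-equivalence pH = pKa, so pKa = 3.74.
Ka = 10^(-3.74) = 1.8 x 10^-4.

1.8 x 10^-4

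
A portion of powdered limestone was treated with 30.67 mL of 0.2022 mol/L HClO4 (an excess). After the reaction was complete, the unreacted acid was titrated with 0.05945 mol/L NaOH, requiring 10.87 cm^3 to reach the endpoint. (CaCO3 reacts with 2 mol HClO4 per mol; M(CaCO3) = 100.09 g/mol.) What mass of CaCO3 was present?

0.278 g

Total n(HClO4) added = 0.2022 x 0.03067 = 0.006201 mol.
n(NaOH) used = 0.05945 x 0.01087 = 0.0006462 mol, which equals the excess n(HClO4).
So n(HClO4) consumed by the sample = 0.006201 - 0.0006462 = 0.005555 mol.
n(CaCO3) = 0.005555 / 2 = 0.002778 mol.
mass = 0.002778 mol x 100.09 g/mol = 0.278 g.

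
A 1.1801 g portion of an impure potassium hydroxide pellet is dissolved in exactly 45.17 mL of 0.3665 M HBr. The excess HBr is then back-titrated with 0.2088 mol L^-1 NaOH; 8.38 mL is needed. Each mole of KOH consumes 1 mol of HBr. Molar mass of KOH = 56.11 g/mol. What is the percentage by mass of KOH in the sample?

Total n(HBr) added = 0.3665 x 0.04517 = 0.01655 mol.
n(NaOH) used = 0.2088 x 0.008380 = 0.001750 mol, which equals the excess n(HBr).
So n(HBr) consumed by the sample = 0.01655 - 0.001750 = 0.01481 mol.
n(KOH) = 0.01481 / 1 = 0.01481 mol.
mass KOH = 0.01481 x 56.11 = 0.8307 g, so %KOH = 0.8307/1.1801 x 100 = 70.4%.

70.4%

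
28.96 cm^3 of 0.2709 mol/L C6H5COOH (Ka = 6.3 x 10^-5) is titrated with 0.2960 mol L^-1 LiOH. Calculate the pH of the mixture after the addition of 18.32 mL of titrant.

4.55

Initial n(C6H5COOH) = 0.2709 x 0.02896 = 0.007845 mol.
n(LiOH) added = 0.2960 x 0.01832 = 0.005423 mol, converting that many moles of C6H5COOH to C6H5COO-.
Remaining n(C6H5COOH) = 0.002423 mol; n(C6H5COO-) = 0.005423 mol.
By Henderson-Hasselbalch, pH = pKa + log([A^-]/[HA]) = 4.20 + log(0.005423/0.002423) = 4.20 + (+0.35) = 4.55.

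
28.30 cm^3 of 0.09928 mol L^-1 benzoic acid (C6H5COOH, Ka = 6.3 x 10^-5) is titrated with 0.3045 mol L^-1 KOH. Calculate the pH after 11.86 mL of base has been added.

12.30

n(acid) = 0.09928 x 0.02830 = 0.002810 mol; n(KOH) added = 0.3045 x 0.01186 = 0.003611 mol.
Base is in excess by 0.003611 - 0.002810 = 0.0008017 mol in a total volume of 0.04016 L.
[OH^-] = 0.0008017/0.04016 = 0.01996 M, so pOH = 1.70 and pH = 14.00 - 1.70 = 12.30.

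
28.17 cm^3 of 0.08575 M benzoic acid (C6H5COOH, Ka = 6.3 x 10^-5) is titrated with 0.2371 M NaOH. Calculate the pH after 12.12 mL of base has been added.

12.06

n(acid) = 0.08575 x 0.02817 = 0.002416 mol; n(NaOH) added = 0.2371 x 0.01212 = 0.002874 mol.
Base is in excess by 0.002874 - 0.002416 = 0.0004581 mol in a total volume of 0.04029 L.
[OH^-] = 0.0004581/0.04029 = 0.01137 M, so pOH = 1.94 and pH = 14.00 - 1.94 = 12.06.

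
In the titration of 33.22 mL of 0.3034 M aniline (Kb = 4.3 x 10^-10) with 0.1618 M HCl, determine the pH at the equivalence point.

2.81

n(C6H5NH2) = 0.3034 x 0.03322 = 0.01008 mol; V(HCl) at equivalence = 0.01008/0.1618 = 0.06229 L.
At equivalence the base is fully converted to C6H5NH3+; total volume = 0.09551 L, so [C6H5NH3+] = 0.01008/0.09551 = 0.1055 M.
Ka(C6H5NH3+) = Kw/Kb = 1.0e-14 / 4.3 x 10^-10 = 2.33e-5.
[H^+] = sqrt(Ka x [C6H5NH3+]) = sqrt(2.33e-5 x 0.1055) = 0.00157 M.
pH = -log(0.00157) = 2.81.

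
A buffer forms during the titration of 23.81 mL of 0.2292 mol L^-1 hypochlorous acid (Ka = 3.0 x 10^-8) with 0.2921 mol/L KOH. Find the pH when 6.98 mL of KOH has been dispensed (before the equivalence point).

Initial n(HClO) = 0.2292 x 0.02381 = 0.005457 mol.
n(KOH) added = 0.2921 x 0.006980 = 0.002039 mol, converting that many moles of HClO to ClO-.
Remaining n(HClO) = 0.003418 mol; n(ClO-) = 0.002039 mol.
By Henderson-Hasselbalch, pH = pKa + log([A^-]/[HA]) = 7.52 + log(0.002039/0.003418) = 7.52 + (-0.22) = 7.30.

7.30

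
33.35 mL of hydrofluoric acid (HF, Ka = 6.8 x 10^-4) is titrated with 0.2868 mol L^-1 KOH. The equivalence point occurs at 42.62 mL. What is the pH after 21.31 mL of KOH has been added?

3.17

21.31 mL is exactly half the equivalence volume (42.62/2), i.e. the half-equivalence point.
There, n(HA) = n(A^-), so pH = pKa = -log(6.8 x 10^-4) = 3.17.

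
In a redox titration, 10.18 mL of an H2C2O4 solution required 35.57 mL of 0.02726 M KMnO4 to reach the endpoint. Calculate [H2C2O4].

n(KMnO4) = 0.02726 x 0.03557 = 0.0009696 mol.
From the balanced equation, 2 mol KMnO4 reacts with 5 mol H2C2O4, so n(H2C2O4) = 0.0009696 x 5/2 = 0.002424 mol.
[H2C2O4] = 0.002424 / 0.01018 L = 0.238 M.

0.238 M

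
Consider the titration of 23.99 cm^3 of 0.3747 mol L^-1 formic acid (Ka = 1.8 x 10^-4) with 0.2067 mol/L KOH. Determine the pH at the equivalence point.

n(HCOOH) = 0.3747 x 0.02399 = 0.008989 mol; V(KOH) at equivalence = 0.008989/0.2067 = 0.04349 L.
At equivalence all the acid is converted to HCOO-; total volume = 0.02399 + 0.04349 = 0.06748 L, so [HCOO-] = 0.008989/0.06748 = 0.1332 M.
Kb = Kw/Ka = 1.0e-14 / 1.8 x 10^-4 = 5.56e-11.
[OH^-] = sqrt(Kb x [HCOO-]) = sqrt(5.56e-11 x 0.1332) = 2.72e-6 M.
pOH = 5.57, so pH = 14.00 - 5.57 = 8.43.

8.43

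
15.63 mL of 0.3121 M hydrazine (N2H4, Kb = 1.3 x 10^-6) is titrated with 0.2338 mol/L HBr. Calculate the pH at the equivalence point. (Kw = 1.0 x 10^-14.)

n(N2H4) = 0.3121 x 0.01563 = 0.004878 mol; V(HBr) at equivalence = 0.004878/0.2338 = 0.02086 L.
At equivalence the base is fully converted to N2H5+; total volume = 0.03649 L, so [N2H5+] = 0.004878/0.03649 = 0.1337 M.
Ka(N2H5+) = Kw/Kb = 1.0e-14 / 1.3 x 10^-6 = 7.69e-9.
[H^+] = sqrt(Ka x [N2H5+]) = sqrt(7.69e-9 x 0.1337) = 3.21e-5 M.
pH = -log(3.21e-5) = 4.49.

4.49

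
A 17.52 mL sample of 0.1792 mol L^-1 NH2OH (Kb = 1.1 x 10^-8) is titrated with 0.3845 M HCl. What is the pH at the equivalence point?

n(NH2OH) = 0.1792 x 0.01752 = 0.003140 mol; V(HCl) at equivalence = 0.003140/0.3845 = 0.008165 L.
At equivalence the base is fully converted to NH3OH+; total volume = 0.02569 L, so [NH3OH+] = 0.003140/0.02569 = 0.1222 M.
Ka(NH3OH+) = Kw/Kb = 1.0e-14 / 1.1 x 10^-8 = 9.09e-7.
[H^+] = sqrt(Ka x [NH3OH+]) = sqrt(9.09e-7 x 0.1222) = 0.000333 M.
pH = -log(0.000333) = 3.48.

3.48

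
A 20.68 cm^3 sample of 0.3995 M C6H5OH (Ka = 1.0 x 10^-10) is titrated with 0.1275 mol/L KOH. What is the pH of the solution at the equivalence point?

n(C6H5OH) = 0.3995 x 0.02068 = 0.008262 mol; V(KOH) at equivalence = 0.008262/0.1275 = 0.06480 L.
At equivalence all the acid is converted to C6H5O-; total volume = 0.02068 + 0.06480 = 0.08548 L, so [C6H5O-] = 0.008262/0.08548 = 0.09665 M.
Kb = Kw/Ka = 1.0e-14 / 1.0 x 10^-10 = 0.000100.
[OH^-] = sqrt(Kb x [C6H5O-]) = sqrt(0.000100 x 0.09665) = 0.00311 M.
pOH = 2.51, so pH = 14.00 - 2.51 = 11.49.

11.49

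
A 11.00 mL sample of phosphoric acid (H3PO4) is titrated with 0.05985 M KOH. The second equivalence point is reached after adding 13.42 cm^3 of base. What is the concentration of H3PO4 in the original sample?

n(KOH) = 0.05985 x 0.01342 = 0.0008032 mol.
At the second equivalence point, 2 mol OH^- react per mol H3PO4, so n(H3PO4) = 0.0008032 / 2 = 0.0004016 mol.
[H3PO4] = 0.0004016 / 0.01100 L = 0.0365 M.

0.0365 M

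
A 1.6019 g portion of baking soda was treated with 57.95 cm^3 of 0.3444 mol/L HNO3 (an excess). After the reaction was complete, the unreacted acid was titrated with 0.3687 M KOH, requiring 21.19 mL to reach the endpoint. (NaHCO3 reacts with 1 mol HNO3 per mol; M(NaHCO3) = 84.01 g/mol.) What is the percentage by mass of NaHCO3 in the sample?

63.7%

Total n(HNO3) added = 0.3444 x 0.05795 = 0.01996 mol.
n(KOH) used = 0.3687 x 0.02119 = 0.007813 mol, which equals the excess n(HNO3).
So n(HNO3) consumed by the sample = 0.01996 - 0.007813 = 0.01215 mol.
n(NaHCO3) = 0.01215 / 1 = 0.01215 mol.
mass NaHCO3 = 0.01215 x 84.01 = 1.020 g, so %NaHCO3 = 1.020/1.6019 x 100 = 63.7%.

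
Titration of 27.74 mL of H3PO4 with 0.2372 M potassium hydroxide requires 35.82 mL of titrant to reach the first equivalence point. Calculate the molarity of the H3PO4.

n(KOH) = 0.2372 x 0.03582 = 0.008497 mol.
At the first equivalence point, 1 mol OH^- react per mol H3PO4, so n(H3PO4) = 0.008497 / 1 = 0.008497 mol.
[H3PO4] = 0.008497 / 0.02774 L = 0.306 M.

0.306 M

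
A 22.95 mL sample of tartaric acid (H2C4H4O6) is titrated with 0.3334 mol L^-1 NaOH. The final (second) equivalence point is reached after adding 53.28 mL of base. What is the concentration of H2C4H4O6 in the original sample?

n(NaOH) = 0.3334 x 0.05328 = 0.01776 mol.
At the final (second) equivalence point, 2 mol OH^- react per mol H2C4H4O6, so n(H2C4H4O6) = 0.01776 / 2 = 0.008882 mol.
[H2C4H4O6] = 0.008882 / 0.02295 L = 0.387 M.

0.387 M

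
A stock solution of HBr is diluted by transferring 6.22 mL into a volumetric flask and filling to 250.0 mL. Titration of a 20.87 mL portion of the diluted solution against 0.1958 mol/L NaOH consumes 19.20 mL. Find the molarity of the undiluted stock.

7.24 M

n(NaOH) = 0.1958 x 0.01920 = 0.003759 mol.
n(HBr) in the aliquot = 0.003759 mol.
[diluted HBr] = 0.003759 / 0.02087 = 0.1801 M.
Dilution factor = 250.0/6.220 = 40.19, so [stock] = 0.1801 x 40.19 = 7.24 M.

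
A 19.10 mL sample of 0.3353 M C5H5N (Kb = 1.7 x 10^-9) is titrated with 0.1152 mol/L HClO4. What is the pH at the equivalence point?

3.15

n(C5H5N) = 0.3353 x 0.01910 = 0.006404 mol; V(HClO4) at equivalence = 0.006404/0.1152 = 0.05559 L.
At equivalence the base is fully converted to C5H5NH+; total volume = 0.07469 L, so [C5H5NH+] = 0.006404/0.07469 = 0.08574 M.
Ka(C5H5NH+) = Kw/Kb = 1.0e-14 / 1.7 x 10^-9 = 5.88e-6.
[H^+] = sqrt(Ka x [C5H5NH+]) = sqrt(5.88e-6 x 0.08574) = 0.000710 M.
pH = -log(0.000710) = 3.15.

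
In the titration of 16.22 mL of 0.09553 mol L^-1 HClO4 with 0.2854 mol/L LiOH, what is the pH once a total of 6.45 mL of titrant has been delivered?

12.11

n(acid) = 0.09553 x 0.01622 = 0.001549 mol; n(LiOH) added = 0.2854 x 0.006450 = 0.001841 mol.
Base is in excess by 0.001841 - 0.001549 = 0.0002913 mol in a total volume of 0.02267 L.
[OH^-] = 0.0002913/0.02267 = 0.01285 M, so pOH = 1.89 and pH = 14.00 - 1.89 = 12.11.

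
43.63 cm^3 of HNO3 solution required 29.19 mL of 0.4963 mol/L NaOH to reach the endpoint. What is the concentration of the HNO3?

n(NaOH) delivered = 0.4963 x 0.02919 = 0.01449 mol.
For a 1:1 reaction, n(HNO3) = 0.01449 mol.
[HNO3] = 0.01449 mol / 0.04363 L = 0.332 M.

0.332 M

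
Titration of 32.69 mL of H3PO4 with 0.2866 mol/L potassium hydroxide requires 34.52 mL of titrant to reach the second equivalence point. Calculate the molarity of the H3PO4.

n(KOH) = 0.2866 x 0.03452 = 0.009893 mol.
At the second equivalence point, 2 mol OH^- react per mol H3PO4, so n(H3PO4) = 0.009893 / 2 = 0.004947 mol.
[H3PO4] = 0.004947 / 0.03269 L = 0.151 M.

0.151 M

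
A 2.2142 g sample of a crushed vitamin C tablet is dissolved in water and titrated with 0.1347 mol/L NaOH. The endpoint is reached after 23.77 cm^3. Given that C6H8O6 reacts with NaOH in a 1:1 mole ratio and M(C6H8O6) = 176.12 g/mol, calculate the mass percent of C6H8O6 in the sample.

n(NaOH) = 0.1347 x 0.02377 = 0.003202 mol.
n(C6H8O6) = 0.003202 / 1 = 0.003202 mol.
mass of C6H8O6 = 0.003202 x 176.12 = 0.5639 g.
% purity = 0.5639 / 2.2142 x 100 = 25.5%.

25.5%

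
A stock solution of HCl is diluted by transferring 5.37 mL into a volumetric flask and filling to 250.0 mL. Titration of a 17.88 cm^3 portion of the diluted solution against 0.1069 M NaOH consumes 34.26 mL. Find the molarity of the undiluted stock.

9.54 M

n(NaOH) = 0.1069 x 0.03426 = 0.003662 mol.
n(HCl) in the aliquot = 0.003662 mol.
[diluted HCl] = 0.003662 / 0.01788 = 0.2048 M.
Dilution factor = 250.0/5.370 = 46.55, so [stock] = 0.2048 x 46.55 = 9.54 M.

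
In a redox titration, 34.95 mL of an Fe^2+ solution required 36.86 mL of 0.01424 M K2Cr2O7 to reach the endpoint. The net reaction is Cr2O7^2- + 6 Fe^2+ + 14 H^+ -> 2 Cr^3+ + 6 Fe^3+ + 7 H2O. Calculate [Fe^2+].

n(K2Cr2O7) = 0.01424 x 0.03686 = 0.0005249 mol.
From the balanced equation, 1 mol K2Cr2O7 reacts with 6 mol Fe^2+, so n(Fe^2+) = 0.0005249 x 6/1 = 0.003149 mol.
[Fe^2+] = 0.003149 / 0.03495 L = 0.0901 M.

0.0901 M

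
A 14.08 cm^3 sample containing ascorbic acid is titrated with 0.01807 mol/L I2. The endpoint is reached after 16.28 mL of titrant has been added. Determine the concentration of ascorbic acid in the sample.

0.0209 M

n(I2) = 0.01807 x 0.01628 = 0.0002942 mol.
From the balanced equation, 1 mol I2 reacts with 1 mol ascorbic acid, so n(ascorbic acid) = 0.0002942 x 1/1 = 0.0002942 mol.
[ascorbic acid] = 0.0002942 / 0.01408 L = 0.0209 M.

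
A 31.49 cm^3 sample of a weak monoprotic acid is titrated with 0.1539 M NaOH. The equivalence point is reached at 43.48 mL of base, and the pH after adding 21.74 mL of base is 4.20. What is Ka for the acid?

6.3 x 10^-5

21.74 mL is half of the equivalence volume, so this is the half-equivalence point where [HA] = [A^-].
At half-equivalence pH = pKa, so pKa = 4.20.
Ka = 10^(-4.20) = 6.3 x 10^-5.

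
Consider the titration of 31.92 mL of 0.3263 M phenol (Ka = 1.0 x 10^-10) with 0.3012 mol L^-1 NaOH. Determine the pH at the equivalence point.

n(C6H5OH) = 0.3263 x 0.03192 = 0.01042 mol; V(NaOH) at equivalence = 0.01042/0.3012 = 0.03458 L.
At equivalence all the acid is converted to C6H5O-; total volume = 0.03192 + 0.03458 = 0.06650 L, so [C6H5O-] = 0.01042/0.06650 = 0.1566 M.
Kb = Kw/Ka = 1.0e-14 / 1.0 x 10^-10 = 0.000100.
[OH^-] = sqrt(Kb x [C6H5O-]) = sqrt(0.000100 x 0.1566) = 0.00396 M.
pOH = 2.40, so pH = 14.00 - 2.40 = 11.60.

11.60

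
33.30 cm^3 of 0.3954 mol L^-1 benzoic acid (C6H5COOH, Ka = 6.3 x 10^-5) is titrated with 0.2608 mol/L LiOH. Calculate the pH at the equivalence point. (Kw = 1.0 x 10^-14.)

n(C6H5COOH) = 0.3954 x 0.03330 = 0.01317 mol; V(LiOH) at equivalence = 0.01317/0.2608 = 0.05049 L.
At equivalence all the acid is converted to C6H5COO-; total volume = 0.03330 + 0.05049 = 0.08379 L, so [C6H5COO-] = 0.01317/0.08379 = 0.1571 M.
Kb = Kw/Ka = 1.0e-14 / 6.3 x 10^-5 = 1.59e-10.
[OH^-] = sqrt(Kb x [C6H5COO-]) = sqrt(1.59e-10 x 0.1571) = 4.99e-6 M.
pOH = 5.30, so pH = 14.00 - 5.30 = 8.70.

8.70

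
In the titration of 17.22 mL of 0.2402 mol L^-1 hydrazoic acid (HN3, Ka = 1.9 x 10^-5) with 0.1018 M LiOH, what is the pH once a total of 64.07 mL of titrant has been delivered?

12.47

n(acid) = 0.2402 x 0.01722 = 0.004136 mol; n(LiOH) added = 0.1018 x 0.06407 = 0.006522 mol.
Base is in excess by 0.006522 - 0.004136 = 0.002386 mol in a total volume of 0.08129 L.
[OH^-] = 0.002386/0.08129 = 0.02935 M, so pOH = 1.53 and pH = 14.00 - 1.53 = 12.47.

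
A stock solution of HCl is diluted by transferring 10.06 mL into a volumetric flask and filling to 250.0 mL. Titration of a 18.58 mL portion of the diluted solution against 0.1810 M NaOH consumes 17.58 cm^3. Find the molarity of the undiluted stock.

n(NaOH) = 0.1810 x 0.01758 = 0.003182 mol.
n(HCl) in the aliquot = 0.003182 mol.
[diluted HCl] = 0.003182 / 0.01858 = 0.1713 M.
Dilution factor = 250.0/10.06 = 24.85, so [stock] = 0.1713 x 24.85 = 4.26 M.

4.26 M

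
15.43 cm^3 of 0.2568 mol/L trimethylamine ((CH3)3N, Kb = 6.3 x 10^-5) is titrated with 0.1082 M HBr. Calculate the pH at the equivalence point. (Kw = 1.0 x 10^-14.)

5.46

n((CH3)3N) = 0.2568 x 0.01543 = 0.003962 mol; V(HBr) at equivalence = 0.003962/0.1082 = 0.03662 L.
At equivalence the base is fully converted to (CH3)3NH+; total volume = 0.05205 L, so [(CH3)3NH+] = 0.003962/0.05205 = 0.07613 M.
Ka((CH3)3NH+) = Kw/Kb = 1.0e-14 / 6.3 x 10^-5 = 1.59e-10.
[H^+] = sqrt(Ka x [(CH3)3NH+]) = sqrt(1.59e-10 x 0.07613) = 3.48e-6 M.
pH = -log(3.48e-6) = 5.46.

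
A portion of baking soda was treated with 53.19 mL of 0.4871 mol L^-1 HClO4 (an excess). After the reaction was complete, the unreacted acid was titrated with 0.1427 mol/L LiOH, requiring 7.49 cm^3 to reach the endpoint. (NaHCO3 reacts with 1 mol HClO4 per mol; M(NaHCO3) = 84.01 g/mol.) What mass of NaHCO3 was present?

Total n(HClO4) added = 0.4871 x 0.05319 = 0.02591 mol.
n(LiOH) used = 0.1427 x 0.007490 = 0.001069 mol, which equals the excess n(HClO4).
So n(HClO4) consumed by the sample = 0.02591 - 0.001069 = 0.02484 mol.
n(NaHCO3) = 0.02484 / 1 = 0.02484 mol.
mass = 0.02484 mol x 84.01 g/mol = 2.09 g.

2.09 g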